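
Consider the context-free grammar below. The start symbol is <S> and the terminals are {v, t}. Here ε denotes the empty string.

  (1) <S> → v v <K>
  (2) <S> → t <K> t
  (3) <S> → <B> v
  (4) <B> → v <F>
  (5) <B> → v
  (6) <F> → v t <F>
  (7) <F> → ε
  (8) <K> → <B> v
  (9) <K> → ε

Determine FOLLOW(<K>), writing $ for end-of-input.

{$, t}

FIRST(<B>) = {v}
FIRST(<F>) = {ε, v}
FIRST(<S>) = {t, v}  (via <B> v)
FIRST(<K>) = {ε, v}  (via <B> v)
FOLLOW(<S>) includes $ since <S> is the start symbol.
FOLLOW(<S>): <S> appears on no right-hand side. Thus FOLLOW(<S>) = {$}.
FOLLOW(<B>): in <S>→<B> v, <B> is followed by v with FIRST {v}; in <K>→<B> v, <B> is followed by v with FIRST {v}. Thus FOLLOW(<B>) = {v}.
FOLLOW(<F>): in <B>→v <F>, the suffix after <F> is empty, so FOLLOW(<F>) ⊇ FOLLOW(<B>) = {v}; in <F>→v t <F>, the suffix after <F> is empty (adds nothing new). Thus FOLLOW(<F>) = {v}.
FOLLOW(<K>): in <S>→v v <K>, the suffix after <K> is empty, so FOLLOW(<K>) ⊇ FOLLOW(<S>) = {$}; in <S>→t <K> t, <K> is followed by t with FIRST {t}. Thus FOLLOW(<K>) = {$, t}.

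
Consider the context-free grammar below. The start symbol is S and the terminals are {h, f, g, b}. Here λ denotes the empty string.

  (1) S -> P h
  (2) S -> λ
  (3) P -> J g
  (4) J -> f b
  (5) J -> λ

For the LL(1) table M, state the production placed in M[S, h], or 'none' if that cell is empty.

FIRST(J): from J->f b we get {f}; from J->λ we get {λ}. So FIRST(J) = {λ, f}.
FIRST(P): from P->J g we get {f, g}. So FIRST(P) = {f, g}.
FIRST(S): from S->P h we get {f, g}; from S->λ we get {λ}. So FIRST(S) = {λ, f, g}.
FOLLOW(S) includes $ since S is the start symbol.
FOLLOW(S): S appears on no right-hand side. Thus FOLLOW(S) = {$}.
For S -> P h: FIRST(P h) = {f, g}, so it goes in M[S, t] for t ∈ {f, g}.
For S -> λ: FIRST(λ) = {λ}, so it goes in M[S, t] for t ∈ {}; since λ ∈ FIRST, also for every t ∈ FOLLOW(S) = {$}.
None of these place a production in M[S, h].

none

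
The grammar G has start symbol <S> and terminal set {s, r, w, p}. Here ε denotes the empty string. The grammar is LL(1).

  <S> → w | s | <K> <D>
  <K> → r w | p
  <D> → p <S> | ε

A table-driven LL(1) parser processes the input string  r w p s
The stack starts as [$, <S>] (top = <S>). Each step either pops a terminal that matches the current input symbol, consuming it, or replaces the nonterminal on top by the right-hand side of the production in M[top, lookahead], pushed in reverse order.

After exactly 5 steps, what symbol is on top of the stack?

p

step 1: stack=$ <S>  input=r w p s $  — expand <S> → <K> <D>
step 2: stack=$ <D> <K>  input=r w p s $  — expand <K> → r w
step 3: stack=$ <D> w r  input=r w p s $  — match r
step 4: stack=$ <D> w  input=w p s $  — match w
step 5: stack=$ <D>  input=p s $  — expand <D> → p <S>
Stack after step 5: $ <S> p (top = p).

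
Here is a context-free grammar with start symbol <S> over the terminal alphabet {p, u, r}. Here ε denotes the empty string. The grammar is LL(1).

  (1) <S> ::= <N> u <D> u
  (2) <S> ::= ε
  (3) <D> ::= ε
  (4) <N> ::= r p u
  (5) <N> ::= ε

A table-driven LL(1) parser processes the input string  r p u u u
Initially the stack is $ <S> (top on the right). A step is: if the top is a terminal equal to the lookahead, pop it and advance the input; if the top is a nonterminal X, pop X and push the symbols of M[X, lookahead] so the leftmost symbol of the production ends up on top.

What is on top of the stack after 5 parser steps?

u

     Stack            Input        Action
  1  $ <S>            r p u u u $  expand <S> ::= <N> u <D> u
  2  $ u <D> u <N>    r p u u u $  expand <N> ::= r p u
  3  $ u <D> u u p r  r p u u u $  match r
  4  $ u <D> u u p    p u u u $    match p
  5  $ u <D> u u      u u u $      match u
Stack after step 5: $ u <D> u (top = u).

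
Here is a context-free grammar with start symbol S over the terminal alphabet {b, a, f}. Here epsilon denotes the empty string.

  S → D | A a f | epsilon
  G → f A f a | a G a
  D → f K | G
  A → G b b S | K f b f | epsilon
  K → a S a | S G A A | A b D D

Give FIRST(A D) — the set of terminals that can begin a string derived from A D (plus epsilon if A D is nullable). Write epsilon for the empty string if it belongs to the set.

FIRST(G): from G→f A f a we get {f}; from G→a G a we get {a}. So FIRST(G) = {a, f}.
FIRST(D): from D→f K we get {f}; from D→G we get {a, f}. So FIRST(D) = {a, f}.
FIRST(S): from S→D we get {a, f}; from S→A a f we get {a, b, f}; from S→epsilon we get {epsilon}. So FIRST(S) = {epsilon, a, b, f}.
FIRST(A): from A→G b b S we get {a, f}; from A→K f b f we get {a, b, f}; from A→epsilon we get {epsilon}. So FIRST(A) = {epsilon, a, b, f}.
FIRST(K): from K→a S a we get {a}; from K→S G A A we get {a, b, f}; from K→A b D D we get {a, b, f}. So FIRST(K) = {a, b, f}.
FIRST(A D): take FIRST of each symbol in turn, carrying on past any symbol whose FIRST contains epsilon; result {a, b, f}.

{a, b, f}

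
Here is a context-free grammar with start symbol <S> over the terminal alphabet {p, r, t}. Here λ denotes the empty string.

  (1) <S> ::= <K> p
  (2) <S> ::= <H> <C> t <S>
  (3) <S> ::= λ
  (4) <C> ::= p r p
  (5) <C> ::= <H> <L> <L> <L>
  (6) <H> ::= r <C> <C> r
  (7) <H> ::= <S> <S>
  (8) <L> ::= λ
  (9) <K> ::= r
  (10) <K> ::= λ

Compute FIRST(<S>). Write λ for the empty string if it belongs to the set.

{λ, p, r, t}

FIRST(<L>): from <L>::=λ we get {λ}. So FIRST(<L>) = {λ}.
FIRST(<K>): from <K>::=r we get {r}; from <K>::=λ we get {λ}. So FIRST(<K>) = {λ, r}.
FIRST(<S>): from <S>::=<K> p we get {p, r}; from <S>::=<H> <C> t <S> we get {p, r, t}; from <S>::=λ we get {λ}. So FIRST(<S>) = {λ, p, r, t}.
FIRST(<H>): from <H>::=r <C> <C> r we get {r}; from <H>::=<S> <S> we get {λ, p, r, t}. So FIRST(<H>) = {λ, p, r, t}.
FIRST(<C>): from <C>::=p r p we get {p}; from <C>::=<H> <L> <L> <L> we get {λ, p, r, t}. So FIRST(<C>) = {λ, p, r, t}.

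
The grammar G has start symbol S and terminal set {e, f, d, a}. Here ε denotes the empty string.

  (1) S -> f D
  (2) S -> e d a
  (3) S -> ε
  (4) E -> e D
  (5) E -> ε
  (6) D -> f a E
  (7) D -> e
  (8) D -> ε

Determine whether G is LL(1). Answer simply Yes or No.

Yes

FIRST(S) = {ε, e, f}
FIRST(E) = {ε, e}
FIRST(D) = {ε, e, f}
FOLLOW(S) = {$}
FOLLOW(E) = {$}
FOLLOW(D) = {$}
Each cell of M receives at most one production.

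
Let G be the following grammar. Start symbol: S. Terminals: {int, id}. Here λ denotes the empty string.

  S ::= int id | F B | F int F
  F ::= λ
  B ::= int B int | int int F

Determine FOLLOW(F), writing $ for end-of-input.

{$, int}

FIRST(F) = {λ}
FIRST(B) = {int}
FIRST(S) = {int}  (via F B, F int F)
FOLLOW(S) includes $ since S is the start symbol.
FOLLOW(S): S appears on no right-hand side. Thus FOLLOW(S) = {$}.
FOLLOW(B): in S::=F B, the suffix after B is empty, so FOLLOW(B) ⊇ FOLLOW(S) = {$}; in B::=int B int, B is followed by int with FIRST {int}. Thus FOLLOW(B) = {$, int}.
FOLLOW(F): in S::=F B, F is followed by B with FIRST {int}; in S::=F int F (occurrence 1), F is followed by int F with FIRST {int}; in S::=F int F (occurrence 2), the suffix after F is empty, so FOLLOW(F) ⊇ FOLLOW(S) = {$}; in B::=int int F, the suffix after F is empty, so FOLLOW(F) ⊇ FOLLOW(B) = {$, int}. Thus FOLLOW(F) = {$, int}.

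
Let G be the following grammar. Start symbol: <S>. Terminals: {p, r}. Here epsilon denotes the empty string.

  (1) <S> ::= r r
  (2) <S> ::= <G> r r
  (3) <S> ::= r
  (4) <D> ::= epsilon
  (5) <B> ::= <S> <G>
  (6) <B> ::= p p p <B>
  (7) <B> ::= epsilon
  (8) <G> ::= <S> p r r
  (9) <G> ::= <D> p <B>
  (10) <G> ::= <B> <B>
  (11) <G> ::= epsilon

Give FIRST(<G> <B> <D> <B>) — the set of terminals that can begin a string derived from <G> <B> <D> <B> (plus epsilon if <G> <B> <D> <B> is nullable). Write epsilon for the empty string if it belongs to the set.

{epsilon, p, r}

FIRST(<D>): from <D>::=epsilon we get {epsilon}. So FIRST(<D>) = {epsilon}.
FIRST(<S>): from <S>::=r r we get {r}; from <S>::=<G> r r we get {p, r}; from <S>::=r we get {r}. So FIRST(<S>) = {p, r}.
FIRST(<B>): from <B>::=<S> <G> we get {p, r}; from <B>::=p p p <B> we get {p}; from <B>::=epsilon we get {epsilon}. So FIRST(<B>) = {epsilon, p, r}.
FIRST(<G>): from <G>::=<S> p r r we get {p, r}; from <G>::=<D> p <B> we get {p}; from <G>::=<B> <B> we get {epsilon, p, r}; from <G>::=epsilon we get {epsilon}. So FIRST(<G>) = {epsilon, p, r}.
FIRST(<G> <B> <D> <B>): take FIRST of each symbol in turn, carrying on past any symbol whose FIRST contains epsilon; result {epsilon, p, r}.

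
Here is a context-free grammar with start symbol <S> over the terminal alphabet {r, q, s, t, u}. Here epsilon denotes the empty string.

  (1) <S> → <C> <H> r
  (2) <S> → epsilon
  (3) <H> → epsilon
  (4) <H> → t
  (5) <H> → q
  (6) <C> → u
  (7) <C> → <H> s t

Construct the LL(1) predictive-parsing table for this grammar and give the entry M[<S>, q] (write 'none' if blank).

FIRST(<H>) = {epsilon, q, t}
FIRST(<C>) = {q, s, t, u}  (via <H> s t)
FIRST(<S>) = {epsilon, q, s, t, u}  (via <C> <H> r)
FOLLOW(<S>) includes $ since <S> is the start symbol.
FOLLOW(<S>): <S> appears on no right-hand side. Thus FOLLOW(<S>) = {$}.
For <S> → <C> <H> r: FIRST(<C> <H> r) = {q, s, t, u}, so it goes in M[<S>, t] for t ∈ {q, s, t, u}.
For <S> → epsilon: FIRST(epsilon) = {epsilon}, so it goes in M[<S>, t] for t ∈ {}; since epsilon ∈ FIRST, also for every t ∈ FOLLOW(<S>) = {$}.

<S> → <C> <H> r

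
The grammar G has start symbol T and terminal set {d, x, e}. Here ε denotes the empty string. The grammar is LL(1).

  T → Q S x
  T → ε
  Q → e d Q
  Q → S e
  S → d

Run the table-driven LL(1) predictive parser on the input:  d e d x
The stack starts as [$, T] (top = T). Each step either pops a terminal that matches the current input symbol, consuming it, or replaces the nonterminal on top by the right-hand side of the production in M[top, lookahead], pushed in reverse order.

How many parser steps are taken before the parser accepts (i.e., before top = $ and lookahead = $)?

8

     Stack      Input      Action
  1  $ T        d e d x $  expand T → Q S x
  2  $ x S Q    d e d x $  expand Q → S e
  3  $ x S e S  d e d x $  expand S → d
  4  $ x S e d  d e d x $  match d
  5  $ x S e    e d x $    match e
  6  $ x S      d x $      expand S → d
  7  $ x d      d x $      match d
  8  $ x        x $        match x
Accept reached after 8 steps.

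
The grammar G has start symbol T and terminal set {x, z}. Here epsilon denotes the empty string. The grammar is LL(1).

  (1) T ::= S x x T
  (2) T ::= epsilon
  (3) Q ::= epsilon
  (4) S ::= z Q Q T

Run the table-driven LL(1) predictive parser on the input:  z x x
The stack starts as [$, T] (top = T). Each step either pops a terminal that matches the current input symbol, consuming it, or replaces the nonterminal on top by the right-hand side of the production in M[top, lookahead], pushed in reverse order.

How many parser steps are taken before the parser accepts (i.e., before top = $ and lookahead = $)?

9

step 1: stack=$ T  input=z x x $  — expand T ::= S x x T
step 2: stack=$ T x x S  input=z x x $  — expand S ::= z Q Q T
step 3: stack=$ T x x T Q Q z  input=z x x $  — match z
step 4: stack=$ T x x T Q Q  input=x x $  — expand Q ::= epsilon
step 5: stack=$ T x x T Q  input=x x $  — expand Q ::= epsilon
step 6: stack=$ T x x T  input=x x $  — expand T ::= epsilon
step 7: stack=$ T x x  input=x x $  — match x
step 8: stack=$ T x  input=x $  — match x
step 9: stack=$ T  input=$  — expand T ::= epsilon
Accept reached after 9 steps.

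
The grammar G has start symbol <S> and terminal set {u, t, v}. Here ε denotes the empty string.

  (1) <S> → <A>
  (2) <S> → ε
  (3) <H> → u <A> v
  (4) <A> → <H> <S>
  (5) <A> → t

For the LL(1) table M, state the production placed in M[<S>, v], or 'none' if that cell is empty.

<S> → ε

FIRST(<H>) = {u}
FIRST(<A>) = {t, u}  (via <H> <S>)
FIRST(<S>) = {ε, t, u}  (via <A>)
FOLLOW(<S>) includes $ since <S> is the start symbol.
FOLLOW(<S>): in <A>→<H> <S>, the suffix after <S> is empty, so FOLLOW(<S>) ⊇ FOLLOW(<A>) = {$, v}. Thus FOLLOW(<S>) = {$, v}.
FOLLOW(<A>): in <S>→<A>, the suffix after <A> is empty, so FOLLOW(<A>) ⊇ FOLLOW(<S>) = {$, v}; in <H>→u <A> v, <A> is followed by v with FIRST {v}. Thus FOLLOW(<A>) = {$, v}.
For <S> → <A>: FIRST(<A>) = {t, u}, so it goes in M[<S>, t] for t ∈ {t, u}.
For <S> → ε: FIRST(ε) = {ε}, so it goes in M[<S>, t] for t ∈ {}; since ε ∈ FIRST, also for every t ∈ FOLLOW(<S>) = {$, v}.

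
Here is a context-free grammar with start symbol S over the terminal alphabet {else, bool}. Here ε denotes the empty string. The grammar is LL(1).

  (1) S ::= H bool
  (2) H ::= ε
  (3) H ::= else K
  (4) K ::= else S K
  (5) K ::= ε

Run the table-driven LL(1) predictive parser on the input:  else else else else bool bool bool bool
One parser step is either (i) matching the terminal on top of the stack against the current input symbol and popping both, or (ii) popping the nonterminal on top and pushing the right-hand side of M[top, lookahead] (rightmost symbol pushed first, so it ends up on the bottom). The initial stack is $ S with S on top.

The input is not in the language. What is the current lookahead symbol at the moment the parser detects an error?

      Stack                   Input                                      Action
   1  $ S                     else else else else bool bool bool bool $  expand S ::= H bool
   2  $ bool H                else else else else bool bool bool bool $  expand H ::= else K
   3  $ bool K else           else else else else bool bool bool bool $  match else
   4  $ bool K                else else else bool bool bool bool $       expand K ::= else S K
   5  $ bool K S else         else else else bool bool bool bool $       match else
   6  $ bool K S              else else bool bool bool bool $            expand S ::= H bool
   7  $ bool K bool H         else else bool bool bool bool $            expand H ::= else K
   8  $ bool K bool K else    else else bool bool bool bool $            match else
   9  $ bool K bool K         else bool bool bool bool $                 expand K ::= else S K
  10  $ bool K bool K S else  else bool bool bool bool $                 match else
  11  $ bool K bool K S       bool bool bool bool $                      expand S ::= H bool
  12  $ bool K bool K bool H  bool bool bool bool $                      expand H ::= ε
  13  $ bool K bool K bool    bool bool bool bool $                      match bool
  14  $ bool K bool K         bool bool bool $                           expand K ::= ε
  15  $ bool K bool           bool bool bool $                           match bool
  16  $ bool K                bool bool $                                expand K ::= ε
  17  $ bool                  bool bool $                                match bool
  18  $                       bool $                                     error: stack empty but input remains

bool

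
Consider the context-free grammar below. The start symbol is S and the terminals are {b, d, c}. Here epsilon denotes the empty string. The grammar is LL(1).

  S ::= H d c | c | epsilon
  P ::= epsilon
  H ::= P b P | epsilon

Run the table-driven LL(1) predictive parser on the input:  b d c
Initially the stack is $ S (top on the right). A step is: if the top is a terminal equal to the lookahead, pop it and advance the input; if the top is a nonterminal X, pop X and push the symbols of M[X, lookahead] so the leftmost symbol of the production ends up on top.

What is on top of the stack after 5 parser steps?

step 1: stack=$ S  input=b d c $  — expand S ::= H d c
step 2: stack=$ c d H  input=b d c $  — expand H ::= P b P
step 3: stack=$ c d P b P  input=b d c $  — expand P ::= epsilon
step 4: stack=$ c d P b  input=b d c $  — match b
step 5: stack=$ c d P  input=d c $  — expand P ::= epsilon
Stack after step 5: $ c d (top = d).

d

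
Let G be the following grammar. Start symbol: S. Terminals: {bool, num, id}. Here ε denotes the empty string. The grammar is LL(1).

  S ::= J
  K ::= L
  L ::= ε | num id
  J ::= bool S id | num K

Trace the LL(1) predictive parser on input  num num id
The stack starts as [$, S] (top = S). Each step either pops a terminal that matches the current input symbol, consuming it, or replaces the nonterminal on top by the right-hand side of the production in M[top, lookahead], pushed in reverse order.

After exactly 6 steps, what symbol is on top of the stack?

step 1: stack=$ S  input=num num id $  — expand S ::= J
step 2: stack=$ J  input=num num id $  — expand J ::= num K
step 3: stack=$ K num  input=num num id $  — match num
step 4: stack=$ K  input=num id $  — expand K ::= L
step 5: stack=$ L  input=num id $  — expand L ::= num id
step 6: stack=$ id num  input=num id $  — match num
Stack after step 6: $ id (top = id).

id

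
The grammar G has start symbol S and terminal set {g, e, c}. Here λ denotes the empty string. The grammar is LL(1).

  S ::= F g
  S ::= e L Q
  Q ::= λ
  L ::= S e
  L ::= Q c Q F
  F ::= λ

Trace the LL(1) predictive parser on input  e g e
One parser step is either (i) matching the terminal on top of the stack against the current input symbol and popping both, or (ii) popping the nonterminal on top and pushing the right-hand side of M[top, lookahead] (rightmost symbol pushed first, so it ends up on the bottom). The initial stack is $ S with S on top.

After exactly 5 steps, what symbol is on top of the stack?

g

step 1: stack=$ S  input=e g e $  — expand S ::= e L Q
step 2: stack=$ Q L e  input=e g e $  — match e
step 3: stack=$ Q L  input=g e $  — expand L ::= S e
step 4: stack=$ Q e S  input=g e $  — expand S ::= F g
step 5: stack=$ Q e g F  input=g e $  — expand F ::= λ
Stack after step 5: $ Q e g (top = g).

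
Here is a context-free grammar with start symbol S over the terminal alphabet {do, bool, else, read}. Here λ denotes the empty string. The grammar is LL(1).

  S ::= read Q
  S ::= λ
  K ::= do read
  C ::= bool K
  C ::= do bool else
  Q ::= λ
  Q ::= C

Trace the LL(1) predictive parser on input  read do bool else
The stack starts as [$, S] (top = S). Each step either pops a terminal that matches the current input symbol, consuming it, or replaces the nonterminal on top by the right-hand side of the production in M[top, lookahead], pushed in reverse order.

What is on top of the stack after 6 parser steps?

     Stack           Input                Action
  1  $ S             read do bool else $  expand S ::= read Q
  2  $ Q read        read do bool else $  match read
  3  $ Q             do bool else $       expand Q ::= C
  4  $ C             do bool else $       expand C ::= do bool else
  5  $ else bool do  do bool else $       match do
  6  $ else bool     bool else $          match bool
Stack after step 6: $ else (top = else).

else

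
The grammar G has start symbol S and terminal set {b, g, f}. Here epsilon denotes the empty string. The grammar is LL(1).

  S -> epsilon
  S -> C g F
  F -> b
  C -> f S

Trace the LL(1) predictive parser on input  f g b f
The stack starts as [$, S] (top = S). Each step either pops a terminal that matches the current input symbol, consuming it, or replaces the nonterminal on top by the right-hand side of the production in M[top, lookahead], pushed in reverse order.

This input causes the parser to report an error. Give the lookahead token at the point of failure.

step 1: stack=$ S  input=f g b f $  — expand S -> C g F
step 2: stack=$ F g C  input=f g b f $  — expand C -> f S
step 3: stack=$ F g S f  input=f g b f $  — match f
step 4: stack=$ F g S  input=g b f $  — expand S -> epsilon
step 5: stack=$ F g  input=g b f $  — match g
step 6: stack=$ F  input=b f $  — expand F -> b
step 7: stack=$ b  input=b f $  — match b
step 8: stack=$  input=f $  — error: stack empty but input remains

f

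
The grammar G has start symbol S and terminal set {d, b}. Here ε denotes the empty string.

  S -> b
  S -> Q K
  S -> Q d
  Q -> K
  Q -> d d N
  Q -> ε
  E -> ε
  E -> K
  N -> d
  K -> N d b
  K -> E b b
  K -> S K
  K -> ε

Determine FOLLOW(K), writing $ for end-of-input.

FIRST(N): from N->d we get {d}. So FIRST(N) = {d}.
FIRST(S): from S->b we get {b}; from S->Q K we get {ε, b, d}; from S->Q d we get {b, d}. So FIRST(S) = {ε, b, d}.
FIRST(Q): from Q->K we get {ε, b, d}; from Q->d d N we get {d}; from Q->ε we get {ε}. So FIRST(Q) = {ε, b, d}.
FIRST(E): from E->ε we get {ε}; from E->K we get {ε, b, d}. So FIRST(E) = {ε, b, d}.
FIRST(K): from K->N d b we get {d}; from K->E b b we get {b, d}; from K->S K we get {ε, b, d}; from K->ε we get {ε}. So FIRST(K) = {ε, b, d}.
FOLLOW(S) includes $ since S is the start symbol.
FOLLOW(E): in K->E b b, E is followed by b b with FIRST {b}. Thus FOLLOW(E) = {b}.
FOLLOW(S): in K->S K, S is followed by K with FIRST {ε, b, d}; in K->S K, the suffix after S is nullable, so FOLLOW(S) ⊇ FOLLOW(K) = {$, b, d}. Thus FOLLOW(S) = {$, b, d}.
FOLLOW(Q): in S->Q K, Q is followed by K with FIRST {ε, b, d}; in S->Q K, the suffix after Q is nullable, so FOLLOW(Q) ⊇ FOLLOW(S) = {$, b, d}; in S->Q d, Q is followed by d with FIRST {d}. Thus FOLLOW(Q) = {$, b, d}.
FOLLOW(N): in Q->d d N, the suffix after N is empty, so FOLLOW(N) ⊇ FOLLOW(Q) = {$, b, d}; in K->N d b, N is followed by d b with FIRST {d}. Thus FOLLOW(N) = {$, b, d}.
FOLLOW(K): in S->Q K, the suffix after K is empty, so FOLLOW(K) ⊇ FOLLOW(S) = {$, b, d}; in Q->K, the suffix after K is empty, so FOLLOW(K) ⊇ FOLLOW(Q) = {$, b, d}; in E->K, the suffix after K is empty, so FOLLOW(K) ⊇ FOLLOW(E) = {b}; in K->S K, the suffix after K is empty (adds nothing new). Thus FOLLOW(K) = {$, b, d}.

{$, b, d}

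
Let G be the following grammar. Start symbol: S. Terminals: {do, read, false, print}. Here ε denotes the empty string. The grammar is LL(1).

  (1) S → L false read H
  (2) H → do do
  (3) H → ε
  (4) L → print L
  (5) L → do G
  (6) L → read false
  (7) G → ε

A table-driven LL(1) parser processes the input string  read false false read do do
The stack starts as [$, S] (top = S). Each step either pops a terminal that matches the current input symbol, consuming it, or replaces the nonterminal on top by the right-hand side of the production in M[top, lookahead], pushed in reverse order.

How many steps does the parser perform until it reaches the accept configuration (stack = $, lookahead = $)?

9

step 1: stack=$ S  input=read false false read do do $  — expand S → L false read H
step 2: stack=$ H read false L  input=read false false read do do $  — expand L → read false
step 3: stack=$ H read false false read  input=read false false read do do $  — match read
step 4: stack=$ H read false false  input=false false read do do $  — match false
step 5: stack=$ H read false  input=false read do do $  — match false
step 6: stack=$ H read  input=read do do $  — match read
step 7: stack=$ H  input=do do $  — expand H → do do
step 8: stack=$ do do  input=do do $  — match do
step 9: stack=$ do  input=do $  — match do
Accept reached after 9 steps.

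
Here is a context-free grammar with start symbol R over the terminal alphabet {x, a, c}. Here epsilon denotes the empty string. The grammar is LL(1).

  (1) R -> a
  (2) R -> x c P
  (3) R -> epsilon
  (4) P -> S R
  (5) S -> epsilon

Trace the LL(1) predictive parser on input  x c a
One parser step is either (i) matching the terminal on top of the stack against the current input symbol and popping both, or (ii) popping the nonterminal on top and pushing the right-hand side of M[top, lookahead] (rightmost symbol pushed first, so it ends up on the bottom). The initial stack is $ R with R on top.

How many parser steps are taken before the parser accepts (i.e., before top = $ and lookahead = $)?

step 1: stack=$ R  input=x c a $  — expand R -> x c P
step 2: stack=$ P c x  input=x c a $  — match x
step 3: stack=$ P c  input=c a $  — match c
step 4: stack=$ P  input=a $  — expand P -> S R
step 5: stack=$ R S  input=a $  — expand S -> epsilon
step 6: stack=$ R  input=a $  — expand R -> a
step 7: stack=$ a  input=a $  — match a
Accept reached after 7 steps.

7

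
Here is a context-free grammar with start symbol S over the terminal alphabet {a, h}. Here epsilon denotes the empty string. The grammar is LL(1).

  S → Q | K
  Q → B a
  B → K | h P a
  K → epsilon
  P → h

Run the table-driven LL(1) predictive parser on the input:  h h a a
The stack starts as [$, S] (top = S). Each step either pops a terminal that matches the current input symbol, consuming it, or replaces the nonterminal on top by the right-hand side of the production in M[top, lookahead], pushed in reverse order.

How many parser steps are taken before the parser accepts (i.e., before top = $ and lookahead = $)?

8

step 1: stack=$ S  input=h h a a $  — expand S → Q
step 2: stack=$ Q  input=h h a a $  — expand Q → B a
step 3: stack=$ a B  input=h h a a $  — expand B → h P a
step 4: stack=$ a a P h  input=h h a a $  — match h
step 5: stack=$ a a P  input=h a a $  — expand P → h
step 6: stack=$ a a h  input=h a a $  — match h
step 7: stack=$ a a  input=a a $  — match a
step 8: stack=$ a  input=a $  — match a
Accept reached after 8 steps.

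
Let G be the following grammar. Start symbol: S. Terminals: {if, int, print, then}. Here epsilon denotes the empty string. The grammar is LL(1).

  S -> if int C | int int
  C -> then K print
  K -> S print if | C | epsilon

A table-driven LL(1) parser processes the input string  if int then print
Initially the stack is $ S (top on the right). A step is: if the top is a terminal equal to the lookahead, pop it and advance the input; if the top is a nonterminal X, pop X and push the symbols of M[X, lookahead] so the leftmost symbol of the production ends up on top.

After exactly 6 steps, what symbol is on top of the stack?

print

step 1: stack=$ S  input=if int then print $  — expand S -> if int C
step 2: stack=$ C int if  input=if int then print $  — match if
step 3: stack=$ C int  input=int then print $  — match int
step 4: stack=$ C  input=then print $  — expand C -> then K print
step 5: stack=$ print K then  input=then print $  — match then
step 6: stack=$ print K  input=print $  — expand K -> epsilon
Stack after step 6: $ print (top = print).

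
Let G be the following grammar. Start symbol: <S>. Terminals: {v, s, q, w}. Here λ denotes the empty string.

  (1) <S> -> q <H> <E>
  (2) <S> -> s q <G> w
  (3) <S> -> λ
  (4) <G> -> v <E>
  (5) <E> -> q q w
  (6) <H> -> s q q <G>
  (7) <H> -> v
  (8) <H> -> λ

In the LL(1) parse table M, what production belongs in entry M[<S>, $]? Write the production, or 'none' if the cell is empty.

FIRST(<S>): from <S>->q <H> <E> we get {q}; from <S>->s q <G> w we get {s}; from <S>->λ we get {λ}. So FIRST(<S>) = {λ, q, s}.
FIRST(<G>): from <G>->v <E> we get {v}. So FIRST(<G>) = {v}.
FIRST(<E>): from <E>->q q w we get {q}. So FIRST(<E>) = {q}.
FIRST(<H>): from <H>->s q q <G> we get {s}; from <H>->v we get {v}; from <H>->λ we get {λ}. So FIRST(<H>) = {λ, s, v}.
FOLLOW(<S>) includes $ since <S> is the start symbol.
FOLLOW(<S>): <S> appears on no right-hand side. Thus FOLLOW(<S>) = {$}.
For <S> -> q <H> <E>: FIRST(q <H> <E>) = {q}, so it goes in M[<S>, t] for t ∈ {q}.
For <S> -> s q <G> w: FIRST(s q <G> w) = {s}, so it goes in M[<S>, t] for t ∈ {s}.
For <S> -> λ: FIRST(λ) = {λ}, so it goes in M[<S>, t] for t ∈ {}; since λ ∈ FIRST, also for every t ∈ FOLLOW(<S>) = {$}.

<S> -> λ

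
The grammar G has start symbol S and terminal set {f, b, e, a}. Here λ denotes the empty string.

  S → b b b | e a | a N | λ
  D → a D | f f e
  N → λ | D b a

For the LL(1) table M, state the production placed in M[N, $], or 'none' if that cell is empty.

N → λ

FIRST(S) = {λ, a, b, e}
FIRST(D) = {a, f}
FIRST(N) = {λ, a, f}  (via D b a)
FOLLOW(S) includes $ since S is the start symbol.
FOLLOW(S): S appears on no right-hand side. Thus FOLLOW(S) = {$}.
FOLLOW(N): in S→a N, the suffix after N is empty, so FOLLOW(N) ⊇ FOLLOW(S) = {$}. Thus FOLLOW(N) = {$}.
For N → λ: FIRST(λ) = {λ}, so it goes in M[N, t] for t ∈ {}; since λ ∈ FIRST, also for every t ∈ FOLLOW(N) = {$}.
For N → D b a: FIRST(D b a) = {a, f}, so it goes in M[N, t] for t ∈ {a, f}.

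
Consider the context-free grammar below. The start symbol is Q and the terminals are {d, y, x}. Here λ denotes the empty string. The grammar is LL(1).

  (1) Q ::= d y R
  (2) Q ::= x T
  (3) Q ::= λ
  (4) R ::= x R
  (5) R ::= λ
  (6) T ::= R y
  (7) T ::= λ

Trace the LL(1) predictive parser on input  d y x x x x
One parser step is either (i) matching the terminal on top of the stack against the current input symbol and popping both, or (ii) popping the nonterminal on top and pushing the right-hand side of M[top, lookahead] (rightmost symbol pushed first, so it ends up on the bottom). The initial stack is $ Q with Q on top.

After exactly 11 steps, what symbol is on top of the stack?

      Stack    Input          Action
   1  $ Q      d y x x x x $  expand Q ::= d y R
   2  $ R y d  d y x x x x $  match d
   3  $ R y    y x x x x $    match y
   4  $ R      x x x x $      expand R ::= x R
   5  $ R x    x x x x $      match x
   6  $ R      x x x $        expand R ::= x R
   7  $ R x    x x x $        match x
   8  $ R      x x $          expand R ::= x R
   9  $ R x    x x $          match x
  10  $ R      x $            expand R ::= x R
  11  $ R x    x $            match x
Stack after step 11: $ R (top = R).

R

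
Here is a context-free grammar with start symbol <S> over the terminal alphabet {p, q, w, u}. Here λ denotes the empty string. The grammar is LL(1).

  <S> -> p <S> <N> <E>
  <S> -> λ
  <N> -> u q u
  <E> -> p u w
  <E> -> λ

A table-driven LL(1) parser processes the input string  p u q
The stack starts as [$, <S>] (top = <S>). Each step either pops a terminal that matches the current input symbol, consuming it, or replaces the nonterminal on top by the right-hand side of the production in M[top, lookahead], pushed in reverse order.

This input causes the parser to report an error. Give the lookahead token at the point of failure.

step 1: stack=$ <S>  input=p u q $  — expand <S> -> p <S> <N> <E>
step 2: stack=$ <E> <N> <S> p  input=p u q $  — match p
step 3: stack=$ <E> <N> <S>  input=u q $  — expand <S> -> λ
step 4: stack=$ <E> <N>  input=u q $  — expand <N> -> u q u
step 5: stack=$ <E> u q u  input=u q $  — match u
step 6: stack=$ <E> u q  input=q $  — match q
step 7: stack=$ <E> u  input=$  — error: top is terminal u but lookahead is $

$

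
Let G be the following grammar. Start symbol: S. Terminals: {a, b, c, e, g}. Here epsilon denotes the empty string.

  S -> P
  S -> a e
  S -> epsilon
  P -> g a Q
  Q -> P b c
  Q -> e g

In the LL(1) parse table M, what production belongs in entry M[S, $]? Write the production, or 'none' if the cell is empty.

S -> epsilon

FIRST(P) = {g}
FIRST(S) = {epsilon, a, g}  (via P)
FIRST(Q) = {e, g}  (via P b c)
FOLLOW(S) includes $ since S is the start symbol.
FOLLOW(S): S appears on no right-hand side. Thus FOLLOW(S) = {$}.
For S -> P: FIRST(P) = {g}, so it goes in M[S, t] for t ∈ {g}.
For S -> a e: FIRST(a e) = {a}, so it goes in M[S, t] for t ∈ {a}.
For S -> epsilon: FIRST(epsilon) = {epsilon}, so it goes in M[S, t] for t ∈ {}; since epsilon ∈ FIRST, also for every t ∈ FOLLOW(S) = {$}.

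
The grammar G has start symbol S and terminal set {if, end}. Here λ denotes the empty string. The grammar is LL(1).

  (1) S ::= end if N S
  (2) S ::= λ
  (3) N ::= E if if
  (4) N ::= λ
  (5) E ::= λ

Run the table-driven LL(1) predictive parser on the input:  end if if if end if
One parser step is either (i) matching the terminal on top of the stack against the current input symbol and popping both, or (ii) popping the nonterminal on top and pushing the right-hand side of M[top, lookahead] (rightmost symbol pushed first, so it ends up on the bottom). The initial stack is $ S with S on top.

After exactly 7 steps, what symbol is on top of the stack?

step 1: stack=$ S  input=end if if if end if $  — expand S ::= end if N S
step 2: stack=$ S N if end  input=end if if if end if $  — match end
step 3: stack=$ S N if  input=if if if end if $  — match if
step 4: stack=$ S N  input=if if end if $  — expand N ::= E if if
step 5: stack=$ S if if E  input=if if end if $  — expand E ::= λ
step 6: stack=$ S if if  input=if if end if $  — match if
step 7: stack=$ S if  input=if end if $  — match if
Stack after step 7: $ S (top = S).

S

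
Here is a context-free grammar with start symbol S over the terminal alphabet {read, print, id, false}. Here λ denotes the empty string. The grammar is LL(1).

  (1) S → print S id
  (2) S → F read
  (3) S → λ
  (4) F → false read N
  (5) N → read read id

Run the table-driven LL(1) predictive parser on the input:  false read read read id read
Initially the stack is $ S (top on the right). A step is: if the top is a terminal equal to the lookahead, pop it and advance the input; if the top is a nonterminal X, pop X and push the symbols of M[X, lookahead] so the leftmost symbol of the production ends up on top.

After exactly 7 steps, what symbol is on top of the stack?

step 1: stack=$ S  input=false read read read id read $  — expand S → F read
step 2: stack=$ read F  input=false read read read id read $  — expand F → false read N
step 3: stack=$ read N read false  input=false read read read id read $  — match false
step 4: stack=$ read N read  input=read read read id read $  — match read
step 5: stack=$ read N  input=read read id read $  — expand N → read read id
step 6: stack=$ read id read read  input=read read id read $  — match read
step 7: stack=$ read id read  input=read id read $  — match read
Stack after step 7: $ read id (top = id).

id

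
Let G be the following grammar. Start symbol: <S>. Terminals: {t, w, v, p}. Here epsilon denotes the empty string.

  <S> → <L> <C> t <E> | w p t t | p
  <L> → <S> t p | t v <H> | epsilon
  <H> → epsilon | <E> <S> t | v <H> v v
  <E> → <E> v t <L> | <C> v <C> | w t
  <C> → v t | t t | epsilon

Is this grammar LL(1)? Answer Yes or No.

No

FIRST(<S>) = {p, t, v, w}
FIRST(<L>) = {epsilon, p, t, v, w}
FIRST(<H>) = {epsilon, t, v, w}
FIRST(<E>) = {t, v, w}
FIRST(<C>) = {epsilon, t, v}
FOLLOW(<S>) = {$, t}
FOLLOW(<L>) = {$, p, t, v, w}
FOLLOW(<H>) = {$, p, t, v, w}
FOLLOW(<E>) = {$, p, t, v, w}
FOLLOW(<C>) = {$, p, t, v, w}
Cell M[<C>, t] receives both <C> → t t and <C> → epsilon — the grammar is not LL(1).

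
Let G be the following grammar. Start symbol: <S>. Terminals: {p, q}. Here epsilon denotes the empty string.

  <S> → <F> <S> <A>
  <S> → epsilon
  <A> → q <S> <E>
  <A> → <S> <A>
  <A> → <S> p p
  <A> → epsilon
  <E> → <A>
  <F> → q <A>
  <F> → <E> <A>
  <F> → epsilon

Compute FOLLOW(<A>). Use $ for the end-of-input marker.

FIRST(<S>) = {epsilon, p, q}  (via <F> <S> <A>)
FIRST(<A>) = {epsilon, p, q}  (via <S> <A>, <S> p p)
FIRST(<E>) = {epsilon, p, q}  (via <A>)
FIRST(<F>) = {epsilon, p, q}  (via <E> <A>)
FOLLOW(<S>) includes $ since <S> is the start symbol.
FOLLOW(<S>): in <S>→<F> <S> <A>, <S> is followed by <A> with FIRST {epsilon, p, q}; in <S>→<F> <S> <A>, the suffix after <S> is nullable (adds nothing new); in <A>→q <S> <E>, <S> is followed by <E> with FIRST {epsilon, p, q}; in <A>→q <S> <E>, the suffix after <S> is nullable, so FOLLOW(<S>) ⊇ FOLLOW(<A>) = {$, p, q}; in <A>→<S> <A>, <S> is followed by <A> with FIRST {epsilon, p, q}; in <A>→<S> <A>, the suffix after <S> is nullable, so FOLLOW(<S>) ⊇ FOLLOW(<A>) = {$, p, q}; in <A>→<S> p p, <S> is followed by p p with FIRST {p}. Thus FOLLOW(<S>) = {$, p, q}.
FOLLOW(<F>): in <S>→<F> <S> <A>, <F> is followed by <S> <A> with FIRST {epsilon, p, q}; in <S>→<F> <S> <A>, the suffix after <F> is nullable, so FOLLOW(<F>) ⊇ FOLLOW(<S>) = {$, p, q}. Thus FOLLOW(<F>) = {$, p, q}.
FOLLOW(<A>): in <S>→<F> <S> <A>, the suffix after <A> is empty, so FOLLOW(<A>) ⊇ FOLLOW(<S>) = {$, p, q}; in <A>→<S> <A>, the suffix after <A> is empty (adds nothing new); in <E>→<A>, the suffix after <A> is empty, so FOLLOW(<A>) ⊇ FOLLOW(<E>) = {$, p, q}; in <F>→q <A>, the suffix after <A> is empty, so FOLLOW(<A>) ⊇ FOLLOW(<F>) = {$, p, q}; in <F>→<E> <A>, the suffix after <A> is empty, so FOLLOW(<A>) ⊇ FOLLOW(<F>) = {$, p, q}. Thus FOLLOW(<A>) = {$, p, q}.
FOLLOW(<E>): in <A>→q <S> <E>, the suffix after <E> is empty, so FOLLOW(<E>) ⊇ FOLLOW(<A>) = {$, p, q}; in <F>→<E> <A>, <E> is followed by <A> with FIRST {epsilon, p, q}; in <F>→<E> <A>, the suffix after <E> is nullable, so FOLLOW(<E>) ⊇ FOLLOW(<F>) = {$, p, q}. Thus FOLLOW(<E>) = {$, p, q}.

{$, p, q}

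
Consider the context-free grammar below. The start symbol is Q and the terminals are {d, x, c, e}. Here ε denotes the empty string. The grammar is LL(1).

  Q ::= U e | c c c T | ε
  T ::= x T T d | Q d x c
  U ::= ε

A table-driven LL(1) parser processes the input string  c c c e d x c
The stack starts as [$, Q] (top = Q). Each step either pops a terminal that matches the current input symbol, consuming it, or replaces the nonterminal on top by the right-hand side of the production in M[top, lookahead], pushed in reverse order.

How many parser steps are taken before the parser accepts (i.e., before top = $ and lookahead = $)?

11

      Stack        Input            Action
   1  $ Q          c c c e d x c $  expand Q ::= c c c T
   2  $ T c c c    c c c e d x c $  match c
   3  $ T c c      c c e d x c $    match c
   4  $ T c        c e d x c $      match c
   5  $ T          e d x c $        expand T ::= Q d x c
   6  $ c x d Q    e d x c $        expand Q ::= U e
   7  $ c x d e U  e d x c $        expand U ::= ε
   8  $ c x d e    e d x c $        match e
   9  $ c x d      d x c $          match d
  10  $ c x        x c $            match x
  11  $ c          c $              match c
Accept reached after 11 steps.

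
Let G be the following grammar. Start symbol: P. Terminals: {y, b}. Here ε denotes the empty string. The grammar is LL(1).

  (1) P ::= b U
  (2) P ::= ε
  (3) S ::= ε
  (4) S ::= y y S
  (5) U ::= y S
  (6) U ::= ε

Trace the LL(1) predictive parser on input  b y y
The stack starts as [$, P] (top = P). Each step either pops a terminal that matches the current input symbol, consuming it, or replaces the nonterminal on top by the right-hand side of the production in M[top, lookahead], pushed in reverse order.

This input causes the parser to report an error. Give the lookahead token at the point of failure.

$

     Stack    Input    Action
  1  $ P      b y y $  expand P ::= b U
  2  $ U b    b y y $  match b
  3  $ U      y y $    expand U ::= y S
  4  $ S y    y y $    match y
  5  $ S      y $      expand S ::= y y S
  6  $ S y y  y $      match y
  7  $ S y    $        error: top is terminal y but lookahead is $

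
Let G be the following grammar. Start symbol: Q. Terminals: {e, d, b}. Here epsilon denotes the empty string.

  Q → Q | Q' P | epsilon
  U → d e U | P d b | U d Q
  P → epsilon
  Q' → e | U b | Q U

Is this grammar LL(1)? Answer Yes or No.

FIRST(Q) = {epsilon, d, e}
FIRST(U) = {d}
FIRST(P) = {epsilon}
FIRST(Q') = {d, e}
FOLLOW(Q) = {$, b, d}
FOLLOW(U) = {$, b, d}
FOLLOW(P) = {$, b, d}
FOLLOW(Q') = {$, b, d}
Cell M[Q, $] receives both Q → Q and Q → epsilon — the grammar is not LL(1).

No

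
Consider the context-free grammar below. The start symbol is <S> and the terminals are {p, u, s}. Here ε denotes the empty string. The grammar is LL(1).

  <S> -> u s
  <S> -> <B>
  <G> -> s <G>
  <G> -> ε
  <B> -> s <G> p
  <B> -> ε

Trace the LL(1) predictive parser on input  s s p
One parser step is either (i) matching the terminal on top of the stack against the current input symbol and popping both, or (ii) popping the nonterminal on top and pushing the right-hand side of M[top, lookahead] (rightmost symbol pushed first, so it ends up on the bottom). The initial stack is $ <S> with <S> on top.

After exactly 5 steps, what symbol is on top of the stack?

     Stack      Input    Action
  1  $ <S>      s s p $  expand <S> -> <B>
  2  $ <B>      s s p $  expand <B> -> s <G> p
  3  $ p <G> s  s s p $  match s
  4  $ p <G>    s p $    expand <G> -> s <G>
  5  $ p <G> s  s p $    match s
Stack after step 5: $ p <G> (top = <G>).

<G>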